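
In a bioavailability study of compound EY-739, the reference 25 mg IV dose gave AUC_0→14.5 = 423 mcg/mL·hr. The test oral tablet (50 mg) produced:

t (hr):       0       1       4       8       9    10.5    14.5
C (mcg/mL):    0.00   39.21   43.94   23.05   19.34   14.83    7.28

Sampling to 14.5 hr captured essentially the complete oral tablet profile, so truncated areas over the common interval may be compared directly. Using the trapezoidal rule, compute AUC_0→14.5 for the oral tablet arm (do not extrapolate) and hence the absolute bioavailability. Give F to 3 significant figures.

Trapezoidal AUC_0→14.5 (oral tablet):
  [0→1]: (0.00+39.21)/2 × 1 = 19.605
  [1→4]: (39.21+43.94)/2 × 3 = 124.725
  [4→8]: (43.94+23.05)/2 × 4 = 133.98
  [8→9]: (23.05+19.34)/2 × 1 = 21.195
  [9→10.5]: (19.34+14.83)/2 × 1.5 = 25.6275
  [10.5→14.5]: (14.83+7.28)/2 × 4 = 44.22
  Sum = 369.3525 mcg/mL·hr
F = (AUC_ev/D_ev)/(AUC_iv/D_iv) = (369.3525/50)/(423/25) = 7.38705/16.92 = 0.4366

F = 0.437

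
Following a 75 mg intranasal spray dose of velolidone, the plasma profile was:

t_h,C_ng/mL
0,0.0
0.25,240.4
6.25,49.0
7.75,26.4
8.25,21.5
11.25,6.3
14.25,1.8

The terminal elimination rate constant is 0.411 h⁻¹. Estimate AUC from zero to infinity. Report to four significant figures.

Trapezoidal AUC_0→14.25:
  [0→0.25]: (0.0+240.4)/2 × 0.25 = 30.05
  [0.25→6.25]: (240.4+49.0)/2 × 6 = 868.2
  [6.25→7.75]: (49.0+26.4)/2 × 1.5 = 56.55
  [7.75→8.25]: (26.4+21.5)/2 × 0.5 = 11.975
  [8.25→11.25]: (21.5+6.3)/2 × 3 = 41.7
  [11.25→14.25]: (6.3+1.8)/2 × 3 = 12.15
  Sum = 1020.625 ng/mL·h
Extrapolated tail: C_last / k_e = 1.8 / 0.411 = 4.380
AUC_0→∞ = 1020.625 + 4.380 = 1025.005 ng/mL·h

AUC = 1025 ng/mL·h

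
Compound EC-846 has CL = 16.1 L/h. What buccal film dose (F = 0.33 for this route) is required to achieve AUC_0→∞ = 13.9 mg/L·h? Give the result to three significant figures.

Dose = 678 mg

Dose = CL × AUC_0→∞ / F
     = 16.1 × 13.9 / 0.33 = 678.152 mg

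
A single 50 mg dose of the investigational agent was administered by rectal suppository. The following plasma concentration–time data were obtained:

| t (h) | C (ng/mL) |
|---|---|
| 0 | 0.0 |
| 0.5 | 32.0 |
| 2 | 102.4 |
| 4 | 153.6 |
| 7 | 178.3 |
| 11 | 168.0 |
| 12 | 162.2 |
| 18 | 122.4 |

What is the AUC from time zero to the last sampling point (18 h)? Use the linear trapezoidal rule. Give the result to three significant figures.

Trapezoidal AUC_0→18:
  [0→0.5]: (0.0+32.0)/2 × 0.5 = 8.0
  [0.5→2]: (32.0+102.4)/2 × 1.5 = 100.8
  [2→4]: (102.4+153.6)/2 × 2 = 256.0
  [4→7]: (153.6+178.3)/2 × 3 = 497.85
  [7→11]: (178.3+168.0)/2 × 4 = 692.6
  [11→12]: (168.0+162.2)/2 × 1 = 165.1
  [12→18]: (162.2+122.4)/2 × 6 = 853.8
  Sum = 2574.15 ng/mL·h

AUC = 2570 ng/mL·h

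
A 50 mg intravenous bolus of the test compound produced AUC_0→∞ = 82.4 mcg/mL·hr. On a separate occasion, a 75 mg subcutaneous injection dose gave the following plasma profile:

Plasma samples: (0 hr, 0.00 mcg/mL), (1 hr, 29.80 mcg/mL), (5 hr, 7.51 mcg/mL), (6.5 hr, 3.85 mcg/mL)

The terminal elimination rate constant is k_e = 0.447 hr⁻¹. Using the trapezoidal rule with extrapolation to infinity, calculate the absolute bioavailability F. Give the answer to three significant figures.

Trapezoidal AUC_0→6.5 (subcutaneous injection):
  [0→1]: (0.00+29.80)/2 × 1 = 14.9
  [1→5]: (29.80+7.51)/2 × 4 = 74.62
  [5→6.5]: (7.51+3.85)/2 × 1.5 = 8.52
  Sum = 98.04 mcg/mL·hr
Tail: C_last/k_e = 3.85/0.447 = 8.613
AUC_0→∞ (subcutaneous injection) = 98.04 + 8.613 = 106.653 mcg/mL·hr
F = (AUC_ev/D_ev)/(AUC_iv/D_iv) = (106.653/75)/(82.4/50) = 1.42204/1.648 = 0.8629

F = 0.863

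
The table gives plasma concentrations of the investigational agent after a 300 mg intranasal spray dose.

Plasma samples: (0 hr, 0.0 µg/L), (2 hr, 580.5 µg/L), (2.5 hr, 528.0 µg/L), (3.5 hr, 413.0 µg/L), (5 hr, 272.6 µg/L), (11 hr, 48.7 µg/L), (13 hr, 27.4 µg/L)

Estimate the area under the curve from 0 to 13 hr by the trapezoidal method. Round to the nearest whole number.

AUC = 2882 µg/L·hr

Trapezoidal AUC_0→13:
  [0→2]: (0.0+580.5)/2 × 2 = 580.5
  [2→2.5]: (580.5+528.0)/2 × 0.5 = 277.125
  [2.5→3.5]: (528.0+413.0)/2 × 1 = 470.5
  [3.5→5]: (413.0+272.6)/2 × 1.5 = 514.2
  [5→11]: (272.6+48.7)/2 × 6 = 963.9
  [11→13]: (48.7+27.4)/2 × 2 = 76.1
  Sum = 2882.325 µg/L·hr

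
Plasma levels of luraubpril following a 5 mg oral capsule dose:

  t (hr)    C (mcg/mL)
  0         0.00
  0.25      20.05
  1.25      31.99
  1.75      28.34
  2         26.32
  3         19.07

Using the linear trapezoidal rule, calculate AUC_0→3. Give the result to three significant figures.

AUC = 73.1 mcg/mL·hr

Trapezoidal AUC_0→3:
  [0→0.25]: (0.00+20.05)/2 × 0.25 = 2.50625
  [0.25→1.25]: (20.05+31.99)/2 × 1 = 26.02
  [1.25→1.75]: (31.99+28.34)/2 × 0.5 = 15.0825
  [1.75→2]: (28.34+26.32)/2 × 0.25 = 6.8325
  [2→3]: (26.32+19.07)/2 × 1 = 22.695
  Sum = 73.13625 mcg/mL·hr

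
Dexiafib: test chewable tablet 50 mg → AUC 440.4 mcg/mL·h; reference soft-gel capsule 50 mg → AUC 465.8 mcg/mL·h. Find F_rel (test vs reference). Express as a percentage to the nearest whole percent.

F_rel = (AUC_test/D_test) / (AUC_ref/D_ref)
      = (440.4/50) / (465.8/50)
      = 8.808 / 9.316 = 0.9455 = 94.55%

F_rel = 95%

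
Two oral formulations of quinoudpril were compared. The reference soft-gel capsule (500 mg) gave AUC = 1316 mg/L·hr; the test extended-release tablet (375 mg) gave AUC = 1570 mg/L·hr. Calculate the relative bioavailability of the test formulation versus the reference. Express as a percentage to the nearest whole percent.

F_rel = 159%

F_rel = (AUC_test/D_test) / (AUC_ref/D_ref)
      = (1570/375) / (1316/500)
      = 4.18667 / 2.632 = 1.5907 = 159.07%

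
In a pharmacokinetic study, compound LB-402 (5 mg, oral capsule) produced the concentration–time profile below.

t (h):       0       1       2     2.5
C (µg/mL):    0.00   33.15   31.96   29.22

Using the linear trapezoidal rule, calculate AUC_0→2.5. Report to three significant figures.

AUC = 64.4 µg/mL·h

Trapezoidal AUC_0→2.5:
  [0→1]: (0.00+33.15)/2 × 1 = 16.575
  [1→2]: (33.15+31.96)/2 × 1 = 32.555
  [2→2.5]: (31.96+29.22)/2 × 0.5 = 15.295
  Sum = 64.425 µg/mL·h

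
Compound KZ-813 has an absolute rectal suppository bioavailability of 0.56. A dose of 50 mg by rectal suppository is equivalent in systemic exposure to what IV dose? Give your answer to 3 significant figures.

Systemic exposure from an extravascular dose = F × D_ev, so the equivalent IV dose is F × D_ev.
D_iv = F × D_ev = 0.56 × 50 = 28 mg

D_iv = 28.0 mg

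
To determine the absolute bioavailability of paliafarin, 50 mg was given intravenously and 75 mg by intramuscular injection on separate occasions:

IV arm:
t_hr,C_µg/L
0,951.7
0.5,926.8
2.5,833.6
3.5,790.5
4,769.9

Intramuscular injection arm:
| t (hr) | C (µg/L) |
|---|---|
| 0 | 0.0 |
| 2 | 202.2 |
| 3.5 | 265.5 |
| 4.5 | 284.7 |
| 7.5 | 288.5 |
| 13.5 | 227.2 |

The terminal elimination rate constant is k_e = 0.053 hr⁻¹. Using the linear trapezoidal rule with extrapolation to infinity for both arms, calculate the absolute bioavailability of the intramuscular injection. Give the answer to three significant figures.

Trapezoidal AUC_0→4 (IV):
  [0→0.5]: (951.7+926.8)/2 × 0.5 = 469.625
  [0.5→2.5]: (926.8+833.6)/2 × 2 = 1760.4
  [2.5→3.5]: (833.6+790.5)/2 × 1 = 812.05
  [3.5→4]: (790.5+769.9)/2 × 0.5 = 390.1
  Sum = 3432.175 µg/L·hr
IV tail: 769.9/0.053 = 14526.415; AUC_iv,0→∞ = 3432.175 + 14526.415 = 17958.59 µg/L·hr
Trapezoidal AUC_0→13.5 (intramuscular injection):
  [0→2]: (0.0+202.2)/2 × 2 = 202.2
  [2→3.5]: (202.2+265.5)/2 × 1.5 = 350.775
  [3.5→4.5]: (265.5+284.7)/2 × 1 = 275.1
  [4.5→7.5]: (284.7+288.5)/2 × 3 = 859.8
  [7.5→13.5]: (288.5+227.2)/2 × 6 = 1547.1
  Sum = 3234.975 µg/L·hr
intramuscular injection tail: 227.2/0.053 = 4286.792; AUC_ev,0→∞ = 3234.975 + 4286.792 = 7521.767 µg/L·hr
F = (AUC_ev/D_ev)/(AUC_iv/D_iv) = (7521.767/75)/(17958.59/50) = 100.29/359.1718 = 0.2792

F = 0.279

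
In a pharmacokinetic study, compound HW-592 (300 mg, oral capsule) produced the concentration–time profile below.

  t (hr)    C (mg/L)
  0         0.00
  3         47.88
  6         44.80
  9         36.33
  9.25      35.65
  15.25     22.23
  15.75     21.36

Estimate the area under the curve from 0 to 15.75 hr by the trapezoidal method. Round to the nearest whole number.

Trapezoidal AUC_0→15.75:
  [0→3]: (0.00+47.88)/2 × 3 = 71.82
  [3→6]: (47.88+44.80)/2 × 3 = 139.02
  [6→9]: (44.80+36.33)/2 × 3 = 121.695
  [9→9.25]: (36.33+35.65)/2 × 0.25 = 8.9975
  [9.25→15.25]: (35.65+22.23)/2 × 6 = 173.64
  [15.25→15.75]: (22.23+21.36)/2 × 0.5 = 10.8975
  Sum = 526.07 mg/L·hr

AUC = 526 mg/L·hr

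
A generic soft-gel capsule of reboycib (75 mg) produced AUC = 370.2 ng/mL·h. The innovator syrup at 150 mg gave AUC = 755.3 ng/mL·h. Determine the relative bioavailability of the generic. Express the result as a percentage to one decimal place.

F_rel = (AUC_test/D_test) / (AUC_ref/D_ref)
      = (370.2/75) / (755.3/150)
      = 4.936 / 5.03533 = 0.9803 = 98.03%

F_rel = 98.0%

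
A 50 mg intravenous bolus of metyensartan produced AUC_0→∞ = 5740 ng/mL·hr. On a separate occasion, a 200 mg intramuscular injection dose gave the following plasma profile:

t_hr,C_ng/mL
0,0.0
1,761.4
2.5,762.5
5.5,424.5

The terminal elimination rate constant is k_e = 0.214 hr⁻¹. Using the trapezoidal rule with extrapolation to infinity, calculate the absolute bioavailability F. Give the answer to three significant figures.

Trapezoidal AUC_0→5.5 (intramuscular injection):
  [0→1]: (0.0+761.4)/2 × 1 = 380.7
  [1→2.5]: (761.4+762.5)/2 × 1.5 = 1142.925
  [2.5→5.5]: (762.5+424.5)/2 × 3 = 1780.5
  Sum = 3304.125 ng/mL·hr
Tail: C_last/k_e = 424.5/0.214 = 1983.645
AUC_0→∞ (intramuscular injection) = 3304.125 + 1983.645 = 5287.77 ng/mL·hr
F = (AUC_ev/D_ev)/(AUC_iv/D_iv) = (5287.77/200)/(5740/50) = 26.43885/114.8 = 0.2303

F = 0.230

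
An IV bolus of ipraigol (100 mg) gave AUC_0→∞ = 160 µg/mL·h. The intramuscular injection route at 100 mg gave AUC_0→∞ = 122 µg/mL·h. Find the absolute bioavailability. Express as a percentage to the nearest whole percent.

F = 76%

F = (AUC_ev / D_ev) / (AUC_iv / D_iv)
  = (122/100) / (160/100)
  = 1.22 / 1.6 = 0.7625
  = 76.25%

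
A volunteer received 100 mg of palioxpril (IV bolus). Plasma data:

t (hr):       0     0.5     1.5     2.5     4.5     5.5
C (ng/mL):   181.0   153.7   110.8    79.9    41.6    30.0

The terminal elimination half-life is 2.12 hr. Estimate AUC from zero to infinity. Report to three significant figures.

AUC = 560 ng/mL·hr

Trapezoidal AUC_0→5.5:
  [0→0.5]: (181.0+153.7)/2 × 0.5 = 83.675
  [0.5→1.5]: (153.7+110.8)/2 × 1 = 132.25
  [1.5→2.5]: (110.8+79.9)/2 × 1 = 95.35
  [2.5→4.5]: (79.9+41.6)/2 × 2 = 121.5
  [4.5→5.5]: (41.6+30.0)/2 × 1 = 35.8
  Sum = 468.575 ng/mL·hr
k_e = ln2 / t½ = 0.693147 / 2.12 = 0.3270 hr^-1
Extrapolated tail: C_last / k_e = 30.0 / 0.327 = 91.743
AUC_0→∞ = 468.575 + 91.743 = 560.318 ng/mL·hr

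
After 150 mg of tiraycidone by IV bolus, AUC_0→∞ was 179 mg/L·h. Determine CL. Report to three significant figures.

CL = 0.838 L/h

CL = Dose_iv / AUC_0→∞
   = 150 / 179 = 0.837989 L/h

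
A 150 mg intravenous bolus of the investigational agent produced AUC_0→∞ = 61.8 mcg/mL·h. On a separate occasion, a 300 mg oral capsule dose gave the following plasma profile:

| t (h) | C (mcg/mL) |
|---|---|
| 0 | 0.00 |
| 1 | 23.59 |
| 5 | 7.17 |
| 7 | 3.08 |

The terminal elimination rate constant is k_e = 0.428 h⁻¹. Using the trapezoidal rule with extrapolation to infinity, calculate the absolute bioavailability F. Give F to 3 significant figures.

F = 0.734

Trapezoidal AUC_0→7 (oral capsule):
  [0→1]: (0.00+23.59)/2 × 1 = 11.795
  [1→5]: (23.59+7.17)/2 × 4 = 61.52
  [5→7]: (7.17+3.08)/2 × 2 = 10.25
  Sum = 83.565 mcg/mL·h
Tail: C_last/k_e = 3.08/0.428 = 7.196
AUC_0→∞ (oral capsule) = 83.565 + 7.196 = 90.761 mcg/mL·h
F = (AUC_ev/D_ev)/(AUC_iv/D_iv) = (90.761/300)/(61.8/150) = 0.302537/0.412 = 0.7343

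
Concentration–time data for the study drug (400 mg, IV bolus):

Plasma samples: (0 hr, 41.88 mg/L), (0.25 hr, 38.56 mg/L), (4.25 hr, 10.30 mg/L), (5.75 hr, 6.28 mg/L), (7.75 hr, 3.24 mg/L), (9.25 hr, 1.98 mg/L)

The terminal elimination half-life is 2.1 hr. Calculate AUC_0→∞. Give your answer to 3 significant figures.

Trapezoidal AUC_0→9.25:
  [0→0.25]: (41.88+38.56)/2 × 0.25 = 10.055
  [0.25→4.25]: (38.56+10.30)/2 × 4 = 97.72
  [4.25→5.75]: (10.30+6.28)/2 × 1.5 = 12.435
  [5.75→7.75]: (6.28+3.24)/2 × 2 = 9.52
  [7.75→9.25]: (3.24+1.98)/2 × 1.5 = 3.915
  Sum = 133.645 mg/L·hr
k_e = ln2 / t½ = 0.693147 / 2.1 = 0.3301 hr^-1
Extrapolated tail: C_last / k_e = 1.98 / 0.3301 = 5.998
AUC_0→∞ = 133.645 + 5.998 = 139.643 mg/L·hr

AUC = 140 mg/L·hr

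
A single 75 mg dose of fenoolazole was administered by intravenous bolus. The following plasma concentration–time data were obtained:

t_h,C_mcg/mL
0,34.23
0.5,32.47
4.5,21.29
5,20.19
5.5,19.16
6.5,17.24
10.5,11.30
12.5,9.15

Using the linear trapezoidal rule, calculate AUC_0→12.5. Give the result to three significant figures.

Trapezoidal AUC_0→12.5:
  [0→0.5]: (34.23+32.47)/2 × 0.5 = 16.675
  [0.5→4.5]: (32.47+21.29)/2 × 4 = 107.52
  [4.5→5]: (21.29+20.19)/2 × 0.5 = 10.37
  [5→5.5]: (20.19+19.16)/2 × 0.5 = 9.8375
  [5.5→6.5]: (19.16+17.24)/2 × 1 = 18.2
  [6.5→10.5]: (17.24+11.30)/2 × 4 = 57.08
  [10.5→12.5]: (11.30+9.15)/2 × 2 = 20.45
  Sum = 240.1325 mcg/mL·h

AUC = 240 mcg/mL·h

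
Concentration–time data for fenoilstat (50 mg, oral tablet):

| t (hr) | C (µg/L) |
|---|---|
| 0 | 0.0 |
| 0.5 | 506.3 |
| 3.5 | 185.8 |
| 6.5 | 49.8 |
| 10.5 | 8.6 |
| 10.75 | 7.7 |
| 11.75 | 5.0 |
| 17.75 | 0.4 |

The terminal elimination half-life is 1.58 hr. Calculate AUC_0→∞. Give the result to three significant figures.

AUC = 1660 µg/L·hr

Trapezoidal AUC_0→17.75:
  [0→0.5]: (0.0+506.3)/2 × 0.5 = 126.575
  [0.5→3.5]: (506.3+185.8)/2 × 3 = 1038.15
  [3.5→6.5]: (185.8+49.8)/2 × 3 = 353.4
  [6.5→10.5]: (49.8+8.6)/2 × 4 = 116.8
  [10.5→10.75]: (8.6+7.7)/2 × 0.25 = 2.0375
  [10.75→11.75]: (7.7+5.0)/2 × 1 = 6.35
  [11.75→17.75]: (5.0+0.4)/2 × 6 = 16.2
  Sum = 1659.5125 µg/L·hr
k_e = ln2 / t½ = 0.693147 / 1.58 = 0.4387 hr^-1
Extrapolated tail: C_last / k_e = 0.4 / 0.4387 = 0.912
AUC_0→∞ = 1659.5125 + 0.912 = 1660.4245 µg/L·hr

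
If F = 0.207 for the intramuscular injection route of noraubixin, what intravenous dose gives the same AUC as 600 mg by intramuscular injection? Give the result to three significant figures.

Systemic exposure from an extravascular dose = F × D_ev, so the equivalent IV dose is F × D_ev.
D_iv = F × D_ev = 0.207 × 600 = 124.2 mg

D_iv = 124 mg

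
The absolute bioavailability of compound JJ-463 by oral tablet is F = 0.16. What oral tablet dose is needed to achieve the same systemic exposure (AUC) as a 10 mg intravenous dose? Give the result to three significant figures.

D_oral = 62.5 mg

For equal systemic exposure: F × D_ev = D_iv
D_ev = D_iv / F = 10 / 0.16 = 62.5 mg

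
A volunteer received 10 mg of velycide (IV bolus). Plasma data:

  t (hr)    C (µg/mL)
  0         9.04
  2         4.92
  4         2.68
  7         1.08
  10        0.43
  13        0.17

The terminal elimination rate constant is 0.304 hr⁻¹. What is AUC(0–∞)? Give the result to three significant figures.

Trapezoidal AUC_0→13:
  [0→2]: (9.04+4.92)/2 × 2 = 13.96
  [2→4]: (4.92+2.68)/2 × 2 = 7.6
  [4→7]: (2.68+1.08)/2 × 3 = 5.64
  [7→10]: (1.08+0.43)/2 × 3 = 2.265
  [10→13]: (0.43+0.17)/2 × 3 = 0.9
  Sum = 30.365 µg/mL·hr
Extrapolated tail: C_last / k_e = 0.17 / 0.304 = 0.559
AUC_0→∞ = 30.365 + 0.559 = 30.924 µg/mL·hr

AUC = 30.9 µg/mL·hr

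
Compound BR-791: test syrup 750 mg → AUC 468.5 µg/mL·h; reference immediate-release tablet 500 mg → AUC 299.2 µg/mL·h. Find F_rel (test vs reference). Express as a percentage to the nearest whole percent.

F_rel = (AUC_test/D_test) / (AUC_ref/D_ref)
      = (468.5/750) / (299.2/500)
      = 0.624667 / 0.5984 = 1.0439 = 104.39%

F_rel = 104%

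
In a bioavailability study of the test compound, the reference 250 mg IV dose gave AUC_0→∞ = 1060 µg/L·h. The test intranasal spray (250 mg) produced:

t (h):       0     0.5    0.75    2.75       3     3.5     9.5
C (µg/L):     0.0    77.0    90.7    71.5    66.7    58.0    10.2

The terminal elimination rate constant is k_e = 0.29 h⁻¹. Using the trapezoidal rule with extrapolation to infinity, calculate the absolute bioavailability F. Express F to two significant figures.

Trapezoidal AUC_0→9.5 (intranasal spray):
  [0→0.5]: (0.0+77.0)/2 × 0.5 = 19.25
  [0.5→0.75]: (77.0+90.7)/2 × 0.25 = 20.9625
  [0.75→2.75]: (90.7+71.5)/2 × 2 = 162.2
  [2.75→3]: (71.5+66.7)/2 × 0.25 = 17.275
  [3→3.5]: (66.7+58.0)/2 × 0.5 = 31.175
  [3.5→9.5]: (58.0+10.2)/2 × 6 = 204.6
  Sum = 455.4625 µg/L·h
Tail: C_last/k_e = 10.2/0.29 = 35.172
AUC_0→∞ (intranasal spray) = 455.4625 + 35.172 = 490.6345 µg/L·h
F = (AUC_ev/D_ev)/(AUC_iv/D_iv) = (490.6345/250)/(1060/250) = 1.962538/4.24 = 0.4629

F = 0.46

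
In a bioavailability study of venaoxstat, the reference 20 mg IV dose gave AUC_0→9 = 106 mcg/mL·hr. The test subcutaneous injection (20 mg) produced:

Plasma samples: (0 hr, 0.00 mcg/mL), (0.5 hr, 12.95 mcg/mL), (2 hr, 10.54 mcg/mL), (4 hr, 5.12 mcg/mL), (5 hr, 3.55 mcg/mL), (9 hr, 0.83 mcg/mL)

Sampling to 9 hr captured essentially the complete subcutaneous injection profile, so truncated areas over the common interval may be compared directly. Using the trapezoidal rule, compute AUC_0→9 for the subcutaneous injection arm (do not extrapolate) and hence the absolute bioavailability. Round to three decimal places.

Trapezoidal AUC_0→9 (subcutaneous injection):
  [0→0.5]: (0.00+12.95)/2 × 0.5 = 3.2375
  [0.5→2]: (12.95+10.54)/2 × 1.5 = 17.6175
  [2→4]: (10.54+5.12)/2 × 2 = 15.66
  [4→5]: (5.12+3.55)/2 × 1 = 4.335
  [5→9]: (3.55+0.83)/2 × 4 = 8.76
  Sum = 49.61 mcg/mL·hr
F = (AUC_ev/D_ev)/(AUC_iv/D_iv) = (49.61/20)/(106/20) = 2.4805/5.3 = 0.4680

F = 0.468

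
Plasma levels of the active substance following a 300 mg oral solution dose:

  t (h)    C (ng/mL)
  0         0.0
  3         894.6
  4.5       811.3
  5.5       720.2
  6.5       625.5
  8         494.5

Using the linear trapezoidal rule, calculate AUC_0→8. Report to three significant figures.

Trapezoidal AUC_0→8:
  [0→3]: (0.0+894.6)/2 × 3 = 1341.9
  [3→4.5]: (894.6+811.3)/2 × 1.5 = 1279.425
  [4.5→5.5]: (811.3+720.2)/2 × 1 = 765.75
  [5.5→6.5]: (720.2+625.5)/2 × 1 = 672.85
  [6.5→8]: (625.5+494.5)/2 × 1.5 = 840.0
  Sum = 4899.925 ng/mL·h

AUC = 4900 ng/mL·h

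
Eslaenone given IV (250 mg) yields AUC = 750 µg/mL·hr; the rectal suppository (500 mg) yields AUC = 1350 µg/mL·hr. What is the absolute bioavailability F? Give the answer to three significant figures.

F = (AUC_ev / D_ev) / (AUC_iv / D_iv)
  = (1350/500) / (750/250)
  = 2.7 / 3 = 0.9000

F = 0.900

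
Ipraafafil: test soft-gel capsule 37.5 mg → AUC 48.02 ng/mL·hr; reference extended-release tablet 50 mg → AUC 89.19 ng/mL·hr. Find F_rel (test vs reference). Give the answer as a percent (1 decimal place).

F_rel = (AUC_test/D_test) / (AUC_ref/D_ref)
      = (48.02/37.5) / (89.19/50)
      = 1.28053 / 1.7838 = 0.7179 = 71.79%

F_rel = 71.8%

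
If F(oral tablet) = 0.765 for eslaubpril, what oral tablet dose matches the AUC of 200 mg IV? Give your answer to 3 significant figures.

For equal systemic exposure: F × D_ev = D_iv
D_ev = D_iv / F = 200 / 0.765 = 261.438 mg

D_oral = 261 mg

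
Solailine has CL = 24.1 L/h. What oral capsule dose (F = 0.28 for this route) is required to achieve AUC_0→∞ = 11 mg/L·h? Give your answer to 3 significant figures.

Dose = CL × AUC_0→∞ / F
     = 24.1 × 11 / 0.28 = 946.786 mg

Dose = 947 mg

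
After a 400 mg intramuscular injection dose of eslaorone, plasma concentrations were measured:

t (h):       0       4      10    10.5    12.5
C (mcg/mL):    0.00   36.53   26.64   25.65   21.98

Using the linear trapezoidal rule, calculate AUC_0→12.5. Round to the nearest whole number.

AUC = 323 mcg/mL·h

Trapezoidal AUC_0→12.5:
  [0→4]: (0.00+36.53)/2 × 4 = 73.06
  [4→10]: (36.53+26.64)/2 × 6 = 189.51
  [10→10.5]: (26.64+25.65)/2 × 0.5 = 13.0725
  [10.5→12.5]: (25.65+21.98)/2 × 2 = 47.63
  Sum = 323.2725 mcg/mL·h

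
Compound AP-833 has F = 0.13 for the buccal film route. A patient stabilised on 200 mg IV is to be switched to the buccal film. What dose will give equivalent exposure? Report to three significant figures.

D_buccal = 1540 mg

For equal systemic exposure: F × D_ev = D_iv
D_ev = D_iv / F = 200 / 0.13 = 1538.46 mg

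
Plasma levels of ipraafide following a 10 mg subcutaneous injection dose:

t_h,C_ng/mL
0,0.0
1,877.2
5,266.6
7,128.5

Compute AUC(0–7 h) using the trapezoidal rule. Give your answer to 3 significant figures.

AUC = 3120 ng/mL·h

Trapezoidal AUC_0→7:
  [0→1]: (0.0+877.2)/2 × 1 = 438.6
  [1→5]: (877.2+266.6)/2 × 4 = 2287.6
  [5→7]: (266.6+128.5)/2 × 2 = 395.1
  Sum = 3121.3 ng/mL·h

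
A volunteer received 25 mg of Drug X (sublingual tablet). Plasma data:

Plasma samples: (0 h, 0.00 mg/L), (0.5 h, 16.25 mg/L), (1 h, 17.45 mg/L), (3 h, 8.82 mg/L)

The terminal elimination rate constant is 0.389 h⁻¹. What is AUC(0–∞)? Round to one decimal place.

AUC = 61.4 mg/L·h

Trapezoidal AUC_0→3:
  [0→0.5]: (0.00+16.25)/2 × 0.5 = 4.0625
  [0.5→1]: (16.25+17.45)/2 × 0.5 = 8.425
  [1→3]: (17.45+8.82)/2 × 2 = 26.27
  Sum = 38.7575 mg/L·h
Extrapolated tail: C_last / k_e = 8.82 / 0.389 = 22.674
AUC_0→∞ = 38.7575 + 22.674 = 61.4315 mg/L·h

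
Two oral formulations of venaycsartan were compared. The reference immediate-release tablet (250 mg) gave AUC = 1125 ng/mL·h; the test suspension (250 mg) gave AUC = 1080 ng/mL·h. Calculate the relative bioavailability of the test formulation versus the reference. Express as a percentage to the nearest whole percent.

F_rel = (AUC_test/D_test) / (AUC_ref/D_ref)
      = (1080/250) / (1125/250)
      = 4.32 / 4.5 = 0.9600 = 96.00%

F_rel = 96%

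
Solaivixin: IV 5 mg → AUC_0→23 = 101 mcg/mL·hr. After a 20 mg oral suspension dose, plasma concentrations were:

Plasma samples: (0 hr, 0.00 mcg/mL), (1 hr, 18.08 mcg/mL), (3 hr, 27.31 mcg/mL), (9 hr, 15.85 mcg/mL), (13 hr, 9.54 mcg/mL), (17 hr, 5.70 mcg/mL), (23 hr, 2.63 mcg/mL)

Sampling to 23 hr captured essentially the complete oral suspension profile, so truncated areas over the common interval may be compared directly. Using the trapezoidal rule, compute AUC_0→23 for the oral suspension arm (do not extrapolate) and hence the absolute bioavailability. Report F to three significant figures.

Trapezoidal AUC_0→23 (oral suspension):
  [0→1]: (0.00+18.08)/2 × 1 = 9.04
  [1→3]: (18.08+27.31)/2 × 2 = 45.39
  [3→9]: (27.31+15.85)/2 × 6 = 129.48
  [9→13]: (15.85+9.54)/2 × 4 = 50.78
  [13→17]: (9.54+5.70)/2 × 4 = 30.48
  [17→23]: (5.70+2.63)/2 × 6 = 24.99
  Sum = 290.16 mcg/mL·hr
F = (AUC_ev/D_ev)/(AUC_iv/D_iv) = (290.16/20)/(101/5) = 14.508/20.2 = 0.7182

F = 0.718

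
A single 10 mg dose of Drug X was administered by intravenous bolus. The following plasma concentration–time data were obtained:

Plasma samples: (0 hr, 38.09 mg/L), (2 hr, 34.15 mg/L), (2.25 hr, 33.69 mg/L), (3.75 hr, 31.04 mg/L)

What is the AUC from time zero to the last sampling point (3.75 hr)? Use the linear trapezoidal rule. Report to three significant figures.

AUC = 129 mg/L·hr

Trapezoidal AUC_0→3.75:
  [0→2]: (38.09+34.15)/2 × 2 = 72.24
  [2→2.25]: (34.15+33.69)/2 × 0.25 = 8.48
  [2.25→3.75]: (33.69+31.04)/2 × 1.5 = 48.5475
  Sum = 129.2675 mg/L·hr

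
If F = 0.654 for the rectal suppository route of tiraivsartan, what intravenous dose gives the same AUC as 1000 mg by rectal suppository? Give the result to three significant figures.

D_iv = 654 mg

Systemic exposure from an extravascular dose = F × D_ev, so the equivalent IV dose is F × D_ev.
D_iv = F × D_ev = 0.654 × 1000 = 654 mg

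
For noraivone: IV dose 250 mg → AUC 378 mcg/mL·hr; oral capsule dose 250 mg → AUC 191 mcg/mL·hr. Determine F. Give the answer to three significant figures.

F = (AUC_ev / D_ev) / (AUC_iv / D_iv)
  = (191/250) / (378/250)
  = 0.764 / 1.512 = 0.5053

F = 0.505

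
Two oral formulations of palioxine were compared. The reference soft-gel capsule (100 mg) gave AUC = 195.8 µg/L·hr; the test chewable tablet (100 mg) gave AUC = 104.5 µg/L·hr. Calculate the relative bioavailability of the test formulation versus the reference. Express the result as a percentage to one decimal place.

F_rel = (AUC_test/D_test) / (AUC_ref/D_ref)
      = (104.5/100) / (195.8/100)
      = 1.045 / 1.958 = 0.5337 = 53.37%

F_rel = 53.4%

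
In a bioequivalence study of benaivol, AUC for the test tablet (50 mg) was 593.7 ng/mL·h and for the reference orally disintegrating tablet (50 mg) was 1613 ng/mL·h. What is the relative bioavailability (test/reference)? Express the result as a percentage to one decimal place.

F_rel = 36.8%

F_rel = (AUC_test/D_test) / (AUC_ref/D_ref)
      = (593.7/50) / (1613/50)
      = 11.874 / 32.26 = 0.3681 = 36.81%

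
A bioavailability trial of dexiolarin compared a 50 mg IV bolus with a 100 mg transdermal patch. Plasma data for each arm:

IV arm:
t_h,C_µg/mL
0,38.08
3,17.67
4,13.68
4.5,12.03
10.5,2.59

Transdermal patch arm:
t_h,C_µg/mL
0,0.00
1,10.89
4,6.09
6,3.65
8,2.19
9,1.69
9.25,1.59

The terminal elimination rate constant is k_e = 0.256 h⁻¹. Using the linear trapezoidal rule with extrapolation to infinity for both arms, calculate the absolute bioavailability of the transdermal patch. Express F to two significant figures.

Trapezoidal AUC_0→10.5 (IV):
  [0→3]: (38.08+17.67)/2 × 3 = 83.625
  [3→4]: (17.67+13.68)/2 × 1 = 15.675
  [4→4.5]: (13.68+12.03)/2 × 0.5 = 6.4275
  [4.5→10.5]: (12.03+2.59)/2 × 6 = 43.86
  Sum = 149.5875 µg/mL·h
IV tail: 2.59/0.256 = 10.117; AUC_iv,0→∞ = 149.5875 + 10.117 = 159.7045 µg/mL·h
Trapezoidal AUC_0→9.25 (transdermal patch):
  [0→1]: (0.00+10.89)/2 × 1 = 5.445
  [1→4]: (10.89+6.09)/2 × 3 = 25.47
  [4→6]: (6.09+3.65)/2 × 2 = 9.74
  [6→8]: (3.65+2.19)/2 × 2 = 5.84
  [8→9]: (2.19+1.69)/2 × 1 = 1.94
  [9→9.25]: (1.69+1.59)/2 × 0.25 = 0.41
  Sum = 48.845 µg/mL·h
transdermal patch tail: 1.59/0.256 = 6.211; AUC_ev,0→∞ = 48.845 + 6.211 = 55.056 µg/mL·h
F = (AUC_ev/D_ev)/(AUC_iv/D_iv) = (55.056/100)/(159.7045/50) = 0.55056/3.19409 = 0.1724

F = 0.17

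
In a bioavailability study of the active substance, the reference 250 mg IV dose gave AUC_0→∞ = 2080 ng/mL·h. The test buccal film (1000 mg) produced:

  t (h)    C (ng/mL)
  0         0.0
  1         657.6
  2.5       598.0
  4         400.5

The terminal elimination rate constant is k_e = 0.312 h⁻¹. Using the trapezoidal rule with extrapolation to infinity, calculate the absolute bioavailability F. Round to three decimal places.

Trapezoidal AUC_0→4 (buccal film):
  [0→1]: (0.0+657.6)/2 × 1 = 328.8
  [1→2.5]: (657.6+598.0)/2 × 1.5 = 941.7
  [2.5→4]: (598.0+400.5)/2 × 1.5 = 748.875
  Sum = 2019.375 ng/mL·h
Tail: C_last/k_e = 400.5/0.312 = 1283.654
AUC_0→∞ (buccal film) = 2019.375 + 1283.654 = 3303.029 ng/mL·h
F = (AUC_ev/D_ev)/(AUC_iv/D_iv) = (3303.029/1000)/(2080/250) = 3.303029/8.32 = 0.3970

F = 0.397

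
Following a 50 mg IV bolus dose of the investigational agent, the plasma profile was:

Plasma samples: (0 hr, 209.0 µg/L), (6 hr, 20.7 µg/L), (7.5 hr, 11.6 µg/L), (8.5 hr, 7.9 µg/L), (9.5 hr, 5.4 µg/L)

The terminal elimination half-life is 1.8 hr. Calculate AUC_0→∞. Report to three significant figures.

AUC = 744 µg/L·hr

Trapezoidal AUC_0→9.5:
  [0→6]: (209.0+20.7)/2 × 6 = 689.1
  [6→7.5]: (20.7+11.6)/2 × 1.5 = 24.225
  [7.5→8.5]: (11.6+7.9)/2 × 1 = 9.75
  [8.5→9.5]: (7.9+5.4)/2 × 1 = 6.65
  Sum = 729.725 µg/L·hr
k_e = ln2 / t½ = 0.693147 / 1.8 = 0.3851 hr^-1
Extrapolated tail: C_last / k_e = 5.4 / 0.3851 = 14.022
AUC_0→∞ = 729.725 + 14.022 = 743.747 µg/L·hr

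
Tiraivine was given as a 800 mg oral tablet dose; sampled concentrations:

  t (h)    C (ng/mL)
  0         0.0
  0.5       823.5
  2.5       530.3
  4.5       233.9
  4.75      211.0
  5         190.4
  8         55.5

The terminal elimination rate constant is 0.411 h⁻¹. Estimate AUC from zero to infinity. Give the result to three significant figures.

AUC = 2930 ng/mL·h

Trapezoidal AUC_0→8:
  [0→0.5]: (0.0+823.5)/2 × 0.5 = 205.875
  [0.5→2.5]: (823.5+530.3)/2 × 2 = 1353.8
  [2.5→4.5]: (530.3+233.9)/2 × 2 = 764.2
  [4.5→4.75]: (233.9+211.0)/2 × 0.25 = 55.6125
  [4.75→5]: (211.0+190.4)/2 × 0.25 = 50.175
  [5→8]: (190.4+55.5)/2 × 3 = 368.85
  Sum = 2798.5125 ng/mL·h
Extrapolated tail: C_last / k_e = 55.5 / 0.411 = 135.036
AUC_0→∞ = 2798.5125 + 135.036 = 2933.5485 ng/mL·h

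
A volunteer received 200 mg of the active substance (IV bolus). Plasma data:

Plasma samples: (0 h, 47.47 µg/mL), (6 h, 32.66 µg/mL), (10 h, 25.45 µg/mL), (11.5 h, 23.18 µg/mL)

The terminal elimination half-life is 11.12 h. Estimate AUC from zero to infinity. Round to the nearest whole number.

AUC = 765 µg/mL·h

Trapezoidal AUC_0→11.5:
  [0→6]: (47.47+32.66)/2 × 6 = 240.39
  [6→10]: (32.66+25.45)/2 × 4 = 116.22
  [10→11.5]: (25.45+23.18)/2 × 1.5 = 36.4725
  Sum = 393.0825 µg/mL·h
k_e = ln2 / t½ = 0.693147 / 11.12 = 0.0623 h^-1
Extrapolated tail: C_last / k_e = 23.18 / 0.0623 = 372.071
AUC_0→∞ = 393.0825 + 372.071 = 765.1535 µg/mL·h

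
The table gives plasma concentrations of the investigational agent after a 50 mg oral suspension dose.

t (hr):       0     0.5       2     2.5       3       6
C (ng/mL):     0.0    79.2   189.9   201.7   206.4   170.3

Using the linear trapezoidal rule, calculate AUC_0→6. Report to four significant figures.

Trapezoidal AUC_0→6:
  [0→0.5]: (0.0+79.2)/2 × 0.5 = 19.8
  [0.5→2]: (79.2+189.9)/2 × 1.5 = 201.825
  [2→2.5]: (189.9+201.7)/2 × 0.5 = 97.9
  [2.5→3]: (201.7+206.4)/2 × 0.5 = 102.025
  [3→6]: (206.4+170.3)/2 × 3 = 565.05
  Sum = 986.6 ng/mL·hr

AUC = 986.6 ng/mL·hr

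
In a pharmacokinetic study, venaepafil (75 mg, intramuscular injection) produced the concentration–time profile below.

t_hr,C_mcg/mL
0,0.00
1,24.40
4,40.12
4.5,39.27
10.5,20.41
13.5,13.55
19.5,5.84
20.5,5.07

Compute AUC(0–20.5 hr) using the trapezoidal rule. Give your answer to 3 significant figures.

Trapezoidal AUC_0→20.5:
  [0→1]: (0.00+24.40)/2 × 1 = 12.2
  [1→4]: (24.40+40.12)/2 × 3 = 96.78
  [4→4.5]: (40.12+39.27)/2 × 0.5 = 19.8475
  [4.5→10.5]: (39.27+20.41)/2 × 6 = 179.04
  [10.5→13.5]: (20.41+13.55)/2 × 3 = 50.94
  [13.5→19.5]: (13.55+5.84)/2 × 6 = 58.17
  [19.5→20.5]: (5.84+5.07)/2 × 1 = 5.455
  Sum = 422.4325 mcg/mL·hr

AUC = 422 mcg/mL·hr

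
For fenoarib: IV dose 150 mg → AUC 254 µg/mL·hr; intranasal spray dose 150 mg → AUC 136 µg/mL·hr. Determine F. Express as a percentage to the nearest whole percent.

F = 54%

F = (AUC_ev / D_ev) / (AUC_iv / D_iv)
  = (136/150) / (254/150)
  = 0.906667 / 1.69333 = 0.5354
  = 53.54%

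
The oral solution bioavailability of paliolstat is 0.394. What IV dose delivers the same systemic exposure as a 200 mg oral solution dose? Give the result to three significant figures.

D_iv = 78.8 mg

Systemic exposure from an extravascular dose = F × D_ev, so the equivalent IV dose is F × D_ev.
D_iv = F × D_ev = 0.394 × 200 = 78.8 mg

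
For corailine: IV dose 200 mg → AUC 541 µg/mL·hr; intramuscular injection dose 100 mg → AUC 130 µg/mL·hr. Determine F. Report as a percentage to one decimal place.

F = (AUC_ev / D_ev) / (AUC_iv / D_iv)
  = (130/100) / (541/200)
  = 1.3 / 2.705 = 0.4806
  = 48.06%

F = 48.1%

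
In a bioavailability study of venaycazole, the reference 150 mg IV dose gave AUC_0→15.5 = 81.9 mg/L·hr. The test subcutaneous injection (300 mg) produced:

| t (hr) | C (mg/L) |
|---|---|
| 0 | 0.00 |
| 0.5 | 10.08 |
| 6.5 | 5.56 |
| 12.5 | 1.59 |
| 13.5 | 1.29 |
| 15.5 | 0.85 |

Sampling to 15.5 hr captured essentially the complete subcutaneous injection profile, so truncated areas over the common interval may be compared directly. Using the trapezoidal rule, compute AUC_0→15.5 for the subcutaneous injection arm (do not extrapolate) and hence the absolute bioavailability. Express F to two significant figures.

F = 0.45

Trapezoidal AUC_0→15.5 (subcutaneous injection):
  [0→0.5]: (0.00+10.08)/2 × 0.5 = 2.52
  [0.5→6.5]: (10.08+5.56)/2 × 6 = 46.92
  [6.5→12.5]: (5.56+1.59)/2 × 6 = 21.45
  [12.5→13.5]: (1.59+1.29)/2 × 1 = 1.44
  [13.5→15.5]: (1.29+0.85)/2 × 2 = 2.14
  Sum = 74.47 mg/L·hr
F = (AUC_ev/D_ev)/(AUC_iv/D_iv) = (74.47/300)/(81.9/150) = 0.248233/0.546 = 0.4546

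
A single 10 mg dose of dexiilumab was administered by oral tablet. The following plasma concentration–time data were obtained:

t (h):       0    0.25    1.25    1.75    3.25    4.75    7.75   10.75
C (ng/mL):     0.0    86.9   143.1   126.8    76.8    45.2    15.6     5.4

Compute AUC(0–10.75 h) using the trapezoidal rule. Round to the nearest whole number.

Trapezoidal AUC_0→10.75:
  [0→0.25]: (0.0+86.9)/2 × 0.25 = 10.8625
  [0.25→1.25]: (86.9+143.1)/2 × 1 = 115.0
  [1.25→1.75]: (143.1+126.8)/2 × 0.5 = 67.475
  [1.75→3.25]: (126.8+76.8)/2 × 1.5 = 152.7
  [3.25→4.75]: (76.8+45.2)/2 × 1.5 = 91.5
  [4.75→7.75]: (45.2+15.6)/2 × 3 = 91.2
  [7.75→10.75]: (15.6+5.4)/2 × 3 = 31.5
  Sum = 560.2375 ng/mL·h

AUC = 560 ng/mL·h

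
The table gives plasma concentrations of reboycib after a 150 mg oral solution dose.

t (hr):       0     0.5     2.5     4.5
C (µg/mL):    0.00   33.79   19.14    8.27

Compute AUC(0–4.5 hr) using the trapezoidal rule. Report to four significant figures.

AUC = 88.79 µg/mL·hr

Trapezoidal AUC_0→4.5:
  [0→0.5]: (0.00+33.79)/2 × 0.5 = 8.4475
  [0.5→2.5]: (33.79+19.14)/2 × 2 = 52.93
  [2.5→4.5]: (19.14+8.27)/2 × 2 = 27.41
  Sum = 88.7875 µg/mL·hr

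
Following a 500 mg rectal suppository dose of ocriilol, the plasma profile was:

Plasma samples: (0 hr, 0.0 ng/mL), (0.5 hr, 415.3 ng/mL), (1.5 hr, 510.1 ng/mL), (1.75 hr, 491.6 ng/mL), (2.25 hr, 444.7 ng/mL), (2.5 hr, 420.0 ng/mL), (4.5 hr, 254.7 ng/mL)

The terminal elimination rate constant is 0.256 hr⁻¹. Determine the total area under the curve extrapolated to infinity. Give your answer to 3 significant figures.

AUC = 2700 ng/mL·hr

Trapezoidal AUC_0→4.5:
  [0→0.5]: (0.0+415.3)/2 × 0.5 = 103.825
  [0.5→1.5]: (415.3+510.1)/2 × 1 = 462.7
  [1.5→1.75]: (510.1+491.6)/2 × 0.25 = 125.2125
  [1.75→2.25]: (491.6+444.7)/2 × 0.5 = 234.075
  [2.25→2.5]: (444.7+420.0)/2 × 0.25 = 108.0875
  [2.5→4.5]: (420.0+254.7)/2 × 2 = 674.7
  Sum = 1708.6 ng/mL·hr
Extrapolated tail: C_last / k_e = 254.7 / 0.256 = 994.922
AUC_0→∞ = 1708.6 + 994.922 = 2703.522 ng/mL·hr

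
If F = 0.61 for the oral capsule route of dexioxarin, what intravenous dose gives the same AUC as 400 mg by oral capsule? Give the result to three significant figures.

Systemic exposure from an extravascular dose = F × D_ev, so the equivalent IV dose is F × D_ev.
D_iv = F × D_ev = 0.61 × 400 = 244 mg

D_iv = 244 mg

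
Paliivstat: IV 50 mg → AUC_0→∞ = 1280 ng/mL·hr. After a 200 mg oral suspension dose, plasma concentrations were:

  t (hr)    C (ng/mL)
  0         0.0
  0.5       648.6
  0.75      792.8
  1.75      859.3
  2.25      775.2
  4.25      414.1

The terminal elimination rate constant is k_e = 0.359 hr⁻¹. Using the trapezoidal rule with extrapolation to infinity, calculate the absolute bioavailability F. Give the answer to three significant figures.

Trapezoidal AUC_0→4.25 (oral suspension):
  [0→0.5]: (0.0+648.6)/2 × 0.5 = 162.15
  [0.5→0.75]: (648.6+792.8)/2 × 0.25 = 180.175
  [0.75→1.75]: (792.8+859.3)/2 × 1 = 826.05
  [1.75→2.25]: (859.3+775.2)/2 × 0.5 = 408.625
  [2.25→4.25]: (775.2+414.1)/2 × 2 = 1189.3
  Sum = 2766.3 ng/mL·hr
Tail: C_last/k_e = 414.1/0.359 = 1153.482
AUC_0→∞ (oral suspension) = 2766.3 + 1153.482 = 3919.782 ng/mL·hr
F = (AUC_ev/D_ev)/(AUC_iv/D_iv) = (3919.782/200)/(1280/50) = 19.59891/25.6 = 0.7656

F = 0.766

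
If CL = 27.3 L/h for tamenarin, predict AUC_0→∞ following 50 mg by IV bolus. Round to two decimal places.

AUC = 1.83 mg/L·h

AUC_0→∞ = Dose_iv / CL
        = 50 / 27.3 = 1.8315 mg/L·h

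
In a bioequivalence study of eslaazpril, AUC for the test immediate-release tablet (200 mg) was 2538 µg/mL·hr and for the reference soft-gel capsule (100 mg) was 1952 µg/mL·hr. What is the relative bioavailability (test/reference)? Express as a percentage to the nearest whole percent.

F_rel = (AUC_test/D_test) / (AUC_ref/D_ref)
      = (2538/200) / (1952/100)
      = 12.69 / 19.52 = 0.6501 = 65.01%

F_rel = 65%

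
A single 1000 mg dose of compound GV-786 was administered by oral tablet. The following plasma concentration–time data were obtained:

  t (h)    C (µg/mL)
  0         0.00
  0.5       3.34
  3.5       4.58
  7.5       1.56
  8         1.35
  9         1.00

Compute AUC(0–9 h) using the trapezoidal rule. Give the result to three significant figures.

AUC = 26.9 µg/mL·h

Trapezoidal AUC_0→9:
  [0→0.5]: (0.00+3.34)/2 × 0.5 = 0.835
  [0.5→3.5]: (3.34+4.58)/2 × 3 = 11.88
  [3.5→7.5]: (4.58+1.56)/2 × 4 = 12.28
  [7.5→8]: (1.56+1.35)/2 × 0.5 = 0.7275
  [8→9]: (1.35+1.00)/2 × 1 = 1.175
  Sum = 26.8975 µg/mL·h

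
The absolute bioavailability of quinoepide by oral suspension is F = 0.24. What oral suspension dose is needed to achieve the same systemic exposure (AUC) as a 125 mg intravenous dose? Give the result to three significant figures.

D_oral = 521 mg

For equal systemic exposure: F × D_ev = D_iv
D_ev = D_iv / F = 125 / 0.24 = 520.833 mg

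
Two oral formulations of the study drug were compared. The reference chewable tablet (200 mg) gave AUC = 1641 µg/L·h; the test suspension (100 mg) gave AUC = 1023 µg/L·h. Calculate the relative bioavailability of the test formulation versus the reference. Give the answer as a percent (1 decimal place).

F_rel = 124.7%

F_rel = (AUC_test/D_test) / (AUC_ref/D_ref)
      = (1023/100) / (1641/200)
      = 10.23 / 8.205 = 1.2468 = 124.68%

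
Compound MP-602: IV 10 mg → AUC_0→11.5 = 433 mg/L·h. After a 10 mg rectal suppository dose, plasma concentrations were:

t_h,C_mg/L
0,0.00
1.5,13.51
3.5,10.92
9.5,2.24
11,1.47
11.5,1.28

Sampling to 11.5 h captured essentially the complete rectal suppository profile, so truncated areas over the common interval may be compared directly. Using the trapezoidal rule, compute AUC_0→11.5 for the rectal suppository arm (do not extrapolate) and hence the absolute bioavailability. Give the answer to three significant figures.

F = 0.179

Trapezoidal AUC_0→11.5 (rectal suppository):
  [0→1.5]: (0.00+13.51)/2 × 1.5 = 10.1325
  [1.5→3.5]: (13.51+10.92)/2 × 2 = 24.43
  [3.5→9.5]: (10.92+2.24)/2 × 6 = 39.48
  [9.5→11]: (2.24+1.47)/2 × 1.5 = 2.7825
  [11→11.5]: (1.47+1.28)/2 × 0.5 = 0.6875
  Sum = 77.5125 mg/L·h
F = (AUC_ev/D_ev)/(AUC_iv/D_iv) = (77.5125/10)/(433/10) = 7.75125/43.3 = 0.1790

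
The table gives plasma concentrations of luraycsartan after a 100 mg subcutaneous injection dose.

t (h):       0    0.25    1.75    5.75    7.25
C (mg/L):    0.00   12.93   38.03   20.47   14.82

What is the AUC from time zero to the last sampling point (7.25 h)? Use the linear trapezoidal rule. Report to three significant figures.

AUC = 183 mg/L·h

Trapezoidal AUC_0→7.25:
  [0→0.25]: (0.00+12.93)/2 × 0.25 = 1.61625
  [0.25→1.75]: (12.93+38.03)/2 × 1.5 = 38.22
  [1.75→5.75]: (38.03+20.47)/2 × 4 = 117.0
  [5.75→7.25]: (20.47+14.82)/2 × 1.5 = 26.4675
  Sum = 183.30375 mg/L·h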